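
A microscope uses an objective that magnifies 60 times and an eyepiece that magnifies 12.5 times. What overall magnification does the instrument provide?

750

The overall magnification of a compound microscope is the product of the objective and eyepiece magnifications:
M = M_obj x M_eye = 60 x 12.5 = 750.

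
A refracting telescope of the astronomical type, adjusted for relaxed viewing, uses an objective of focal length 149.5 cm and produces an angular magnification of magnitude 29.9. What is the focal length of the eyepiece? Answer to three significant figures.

5.00 cm

|M| = f_obj/f_eye, so f_eye = f_obj/|M| = 149.5/29.9 = 5.000 cm.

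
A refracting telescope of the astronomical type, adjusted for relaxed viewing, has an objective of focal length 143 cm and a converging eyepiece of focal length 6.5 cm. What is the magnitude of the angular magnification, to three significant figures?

22.0

|M| = f_obj/|f_eye| = 143/6.5 = 22.000.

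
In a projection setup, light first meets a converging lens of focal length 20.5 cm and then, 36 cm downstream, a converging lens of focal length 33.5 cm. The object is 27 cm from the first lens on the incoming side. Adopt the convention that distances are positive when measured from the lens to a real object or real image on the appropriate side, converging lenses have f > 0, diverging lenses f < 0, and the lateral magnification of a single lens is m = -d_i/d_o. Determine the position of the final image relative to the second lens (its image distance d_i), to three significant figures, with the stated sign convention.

Applying the thin-lens equation to the first lens, 1/20.5 = 1/27 + 1/d_i1, which gives d_i1 = 85.154 cm.
Since 85.154 cm > 36 cm, the first image lies past the second lens and serves as a virtual object: d_o2 = L - d_i1 = -49.154 cm.
Applying the thin-lens equation again with f_2 = 33.5 cm and d_o2 = -49.154 cm gives d_i2 = 19.922 cm.

19.9 cm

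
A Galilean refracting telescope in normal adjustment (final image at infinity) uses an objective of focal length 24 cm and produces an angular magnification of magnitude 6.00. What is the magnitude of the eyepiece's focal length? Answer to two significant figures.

|M| = f_obj/|f_eye|, so |f_eye| = f_obj/|M| = 24/6.0 = 4.000 cm.
(The eyepiece is diverging, so its signed focal length is -4.000 cm.)

4.0 cm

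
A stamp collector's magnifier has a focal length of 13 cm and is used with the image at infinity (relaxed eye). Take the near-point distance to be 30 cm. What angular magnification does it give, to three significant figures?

2.31

M = D/f = 30/13 = 2.308.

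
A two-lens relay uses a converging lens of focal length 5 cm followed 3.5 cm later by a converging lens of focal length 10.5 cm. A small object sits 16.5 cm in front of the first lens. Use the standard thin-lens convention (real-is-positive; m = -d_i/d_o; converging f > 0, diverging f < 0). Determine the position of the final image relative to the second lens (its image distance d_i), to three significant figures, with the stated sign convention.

Lens 1: 1/d_i1 = 1/f_1 - 1/d_o1 = 1/5 - 1/16.5 = 0.13939 cm^-1, so d_i1 = 7.174 cm.
This image would form 7.174 cm past lens 1, i.e. 3.674 cm beyond lens 2, so it is a virtual object for lens 2: d_o2 = 3.5 - 7.174 = -3.674 cm.
Lens 2: 1/d_i2 = 1/f_2 - 1/d_o2 = 1/10.5 - 1/(-3.674) = 0.36743 cm^-1, so d_i2 = 2.722 cm.

2.72 cm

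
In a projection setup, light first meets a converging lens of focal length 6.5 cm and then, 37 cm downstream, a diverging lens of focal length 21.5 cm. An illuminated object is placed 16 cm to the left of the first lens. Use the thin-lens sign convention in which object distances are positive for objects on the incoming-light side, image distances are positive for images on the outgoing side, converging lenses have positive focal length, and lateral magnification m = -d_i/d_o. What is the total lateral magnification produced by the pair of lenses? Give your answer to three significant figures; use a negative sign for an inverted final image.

Applying the thin-lens equation to the first lens, 1/6.5 = 1/16 + 1/d_i1, which gives d_i1 = 10.947 cm.
Its lateral magnification is m_1 = -d_i1/d_o1 = -(10.947)/16 = -0.6842.
Object distance for lens 2: d_o2 = 37 - 10.947 = 26.053 cm.
Applying the thin-lens equation again with f_2 = -21.5 cm and d_o2 = 26.053 cm gives d_i2 = -11.779 cm.
m_2 = -(-11.779)/(26.053) = 0.4521.
Overall magnification: m = m_1 m_2 = -0.3094.

-0.309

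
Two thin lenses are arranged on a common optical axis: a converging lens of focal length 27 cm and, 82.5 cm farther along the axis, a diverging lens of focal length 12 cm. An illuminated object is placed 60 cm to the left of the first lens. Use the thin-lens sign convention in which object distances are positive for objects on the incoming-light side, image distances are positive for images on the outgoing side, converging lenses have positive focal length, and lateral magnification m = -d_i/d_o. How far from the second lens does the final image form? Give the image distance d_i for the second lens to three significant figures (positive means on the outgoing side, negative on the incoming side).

-8.83 cm

Lens 1: 1/d_i1 = 1/f_1 - 1/d_o1 = 1/27 - 1/60 = 0.02037 cm^-1, so d_i1 = 49.091 cm.
Object distance for lens 2: d_o2 = 82.5 - 49.091 = 33.409 cm.
Lens 2: 1/d_i2 = 1/f_2 - 1/d_o2 = 1/(-12) - 1/(33.409) = -0.11327 cm^-1, so d_i2 = -8.829 cm.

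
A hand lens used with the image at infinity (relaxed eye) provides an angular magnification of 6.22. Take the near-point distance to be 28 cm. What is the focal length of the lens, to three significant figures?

4.50 cm

For the image at infinity, M = D/f.
f = D/M = 28/6.22 = 4.502 cm.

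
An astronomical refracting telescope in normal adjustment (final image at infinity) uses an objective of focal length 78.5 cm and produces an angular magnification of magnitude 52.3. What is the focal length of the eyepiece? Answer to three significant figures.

1.50 cm

|M| = f_obj/f_eye, so f_eye = f_obj/|M| = 78.5/52.3 = 1.501 cm.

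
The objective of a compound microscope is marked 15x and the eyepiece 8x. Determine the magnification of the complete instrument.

120

The overall magnification of a compound microscope is the product of the objective and eyepiece magnifications:
M = M_obj x M_eye = 15 x 8 = 120.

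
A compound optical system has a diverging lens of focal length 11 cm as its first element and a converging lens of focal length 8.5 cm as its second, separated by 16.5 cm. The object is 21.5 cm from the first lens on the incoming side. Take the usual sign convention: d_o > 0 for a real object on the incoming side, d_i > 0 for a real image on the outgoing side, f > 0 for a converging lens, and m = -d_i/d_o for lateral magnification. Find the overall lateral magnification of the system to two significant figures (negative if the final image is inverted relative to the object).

Lens 1: 1/d_i1 = 1/f_1 - 1/d_o1 = 1/(-11) - 1/21.5 = -0.13742 cm^-1, so d_i1 = -7.277 cm.
m_1 = -(-7.277)/21.5 = 0.3385.
The intermediate image is virtual, 7.277 cm to the left of lens 1, so d_o2 = L - d_i1 = 16.5 - (-7.277) = 23.777 cm.
Lens 2: 1/d_i2 = 1/f_2 - 1/d_o2 = 1/8.5 - 1/(23.777) = 0.07559 cm^-1, so d_i2 = 13.229 cm.
m_2 = -(13.229)/(23.777) = -0.5564.
Total m = m_1 x m_2 = (0.3385)(-0.5564) = -0.1883.

-0.19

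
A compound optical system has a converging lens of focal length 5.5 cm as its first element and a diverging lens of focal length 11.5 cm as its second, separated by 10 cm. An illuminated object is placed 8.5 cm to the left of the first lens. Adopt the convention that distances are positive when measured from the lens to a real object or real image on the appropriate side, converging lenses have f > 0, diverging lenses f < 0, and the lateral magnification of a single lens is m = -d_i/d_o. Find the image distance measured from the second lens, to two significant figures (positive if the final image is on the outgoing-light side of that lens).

11 cm

Applying the thin-lens equation to the first lens, 1/5.5 = 1/8.5 + 1/d_i1, which gives d_i1 = 15.583 cm.
This image would form 15.583 cm past lens 1, i.e. 5.583 cm beyond lens 2, so it is a virtual object for lens 2: d_o2 = 10 - 15.583 = -5.583 cm.
Applying the thin-lens equation again with f_2 = -11.5 cm and d_o2 = -5.583 cm gives d_i2 = 10.852 cm.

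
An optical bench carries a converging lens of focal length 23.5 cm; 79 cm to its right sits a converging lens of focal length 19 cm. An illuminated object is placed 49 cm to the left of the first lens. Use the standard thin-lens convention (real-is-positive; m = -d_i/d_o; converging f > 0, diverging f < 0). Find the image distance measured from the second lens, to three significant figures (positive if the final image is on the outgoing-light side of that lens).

First lens: d_i1 = 1/(1/23.5 - 1/49) = 45.157 cm.
Object distance for lens 2: d_o2 = 79 - 45.157 = 33.843 cm.
Second lens: d_i2 = 1/(1/19 - 1/(33.843)) = 43.321 cm.

43.3 cm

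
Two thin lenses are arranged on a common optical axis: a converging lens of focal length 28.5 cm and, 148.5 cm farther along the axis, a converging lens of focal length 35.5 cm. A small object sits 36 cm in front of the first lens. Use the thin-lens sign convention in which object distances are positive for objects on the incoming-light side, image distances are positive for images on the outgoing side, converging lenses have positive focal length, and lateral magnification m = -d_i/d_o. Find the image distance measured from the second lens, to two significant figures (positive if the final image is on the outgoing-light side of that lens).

Lens 1: 1/d_i1 = 1/f_1 - 1/d_o1 = 1/28.5 - 1/36 = 0.00731 cm^-1, so d_i1 = 136.800 cm.
The intermediate image is 136.800 cm to the right of lens 1, so d_o2 = L - d_i1 = 148.5 - 136.800 = 11.700 cm.
Lens 2: 1/d_i2 = 1/f_2 - 1/d_o2 = 1/35.5 - 1/(11.700) = -0.05730 cm^-1, so d_i2 = -17.452 cm.

-17 cm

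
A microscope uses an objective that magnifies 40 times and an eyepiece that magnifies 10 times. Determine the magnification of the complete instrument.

400

The overall magnification of a compound microscope is the product of the objective and eyepiece magnifications:
M = M_obj x M_eye = 40 x 10 = 400.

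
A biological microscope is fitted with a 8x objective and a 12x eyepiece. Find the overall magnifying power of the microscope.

96

The overall magnification of a compound microscope is the product of the objective and eyepiece magnifications:
M = M_obj x M_eye = 8 x 12 = 96.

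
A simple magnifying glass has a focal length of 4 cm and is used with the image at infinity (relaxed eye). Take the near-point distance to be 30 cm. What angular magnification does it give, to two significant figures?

M = D/f = 30/4 = 7.500.

7.5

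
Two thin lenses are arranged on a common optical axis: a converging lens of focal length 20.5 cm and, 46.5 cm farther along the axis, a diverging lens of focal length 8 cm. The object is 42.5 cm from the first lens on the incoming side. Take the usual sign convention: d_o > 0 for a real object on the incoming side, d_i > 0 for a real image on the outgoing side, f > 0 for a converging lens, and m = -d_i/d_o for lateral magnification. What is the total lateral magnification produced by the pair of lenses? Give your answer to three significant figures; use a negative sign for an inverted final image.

First lens: d_i1 = 1/(1/20.5 - 1/42.5) = 39.602 cm.
m_1 = -(39.602)/42.5 = -0.9318.
That image sits 6.898 cm in front of the second lens, so d_o2 = 6.898 cm.
Second lens: d_i2 = 1/(1/(-8) - 1/(6.898)) = -3.704 cm.
m_2 = -(-3.704)/(6.898) = 0.5370.
The system's lateral magnification is m_1 m_2 = (-0.9318)(0.5370) = -0.5004.

-0.500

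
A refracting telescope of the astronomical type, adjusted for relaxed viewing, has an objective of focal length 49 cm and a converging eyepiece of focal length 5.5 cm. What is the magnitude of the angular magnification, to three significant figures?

8.91

|M| = f_obj/|f_eye| = 49/5.5 = 8.909.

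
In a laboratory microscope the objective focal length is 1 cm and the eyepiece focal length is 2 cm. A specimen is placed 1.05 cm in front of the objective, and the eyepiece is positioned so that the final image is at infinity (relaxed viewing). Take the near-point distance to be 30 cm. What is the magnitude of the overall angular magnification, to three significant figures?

Objective: 1/d_i = 1/f_obj - 1/d_o = 1/1 - 1/1.05 = 0.04762 cm^-1, so d_i = 21.000 cm.
m_obj = -d_i/d_o = -21.000/1.05 = -20.000.
Eyepiece angular magnification (image at infinity): M_eye = D/f_e = 30/2 = 15.000.
Overall M = m_obj x M_eye = (-20.000)(15.000) = -300.00.
|M| = 300.00.

300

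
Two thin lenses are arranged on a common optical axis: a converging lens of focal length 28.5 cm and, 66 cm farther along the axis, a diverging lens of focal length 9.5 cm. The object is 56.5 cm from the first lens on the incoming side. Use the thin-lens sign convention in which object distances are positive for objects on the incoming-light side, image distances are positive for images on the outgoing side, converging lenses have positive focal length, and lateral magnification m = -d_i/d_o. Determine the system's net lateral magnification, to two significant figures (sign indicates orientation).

-0.54

Lens 1: 1/d_i1 = 1/f_1 - 1/d_o1 = 1/28.5 - 1/56.5 = 0.01739 cm^-1, so d_i1 = 57.509 cm.
m_1 = -(57.509)/56.5 = -1.0179.
That image sits 8.491 cm in front of the second lens, so d_o2 = 8.491 cm.
Lens 2: 1/d_i2 = 1/f_2 - 1/d_o2 = 1/(-9.5) - 1/(8.491) = -0.22303 cm^-1, so d_i2 = -4.484 cm.
m_2 = -(-4.484)/(8.491) = 0.5280.
The system's lateral magnification is m_1 m_2 = (-1.0179)(0.5280) = -0.5375.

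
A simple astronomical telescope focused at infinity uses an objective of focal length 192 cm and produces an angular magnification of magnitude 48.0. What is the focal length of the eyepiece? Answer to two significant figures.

|M| = f_obj/f_eye, so f_eye = f_obj/|M| = 192/48.0 = 4.000 cm.

4.0 cm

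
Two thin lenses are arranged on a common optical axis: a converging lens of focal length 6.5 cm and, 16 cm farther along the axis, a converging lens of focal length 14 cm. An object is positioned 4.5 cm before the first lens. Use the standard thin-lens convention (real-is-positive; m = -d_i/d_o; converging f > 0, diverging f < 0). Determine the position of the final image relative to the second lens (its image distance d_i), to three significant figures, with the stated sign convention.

25.8 cm

Applying the thin-lens equation to the first lens, 1/6.5 = 1/4.5 + 1/d_i1, which gives d_i1 = -14.625 cm.
The intermediate image is virtual, 14.625 cm to the left of lens 1, so d_o2 = L - d_i1 = 16 - (-14.625) = 30.625 cm.
Applying the thin-lens equation again with f_2 = 14 cm and d_o2 = 30.625 cm gives d_i2 = 25.789 cm.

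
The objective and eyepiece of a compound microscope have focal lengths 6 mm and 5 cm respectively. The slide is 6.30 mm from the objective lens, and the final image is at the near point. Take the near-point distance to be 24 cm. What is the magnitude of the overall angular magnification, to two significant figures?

120

Convert to cm: f_obj = 6 mm = 0.6 cm; d_o = 6.30 mm = 0.63 cm.
Objective: 1/d_i = 1/f_obj - 1/d_o = 1/0.6 - 1/0.63 = 0.07937 cm^-1, so d_i = 12.600 cm.
m_obj = -d_i/d_o = -12.600/0.63 = -20.000.
Eyepiece angular magnification (image at near point): M_eye = 1 + D/f_e = 1 + 24/5 = 5.800.
Overall M = m_obj x M_eye = (-20.000)(5.800) = -116.00.
|M| = 116.00.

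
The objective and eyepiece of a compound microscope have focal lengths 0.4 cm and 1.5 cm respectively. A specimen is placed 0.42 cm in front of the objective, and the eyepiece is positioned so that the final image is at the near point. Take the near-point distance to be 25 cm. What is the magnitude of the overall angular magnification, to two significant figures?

Objective: 1/d_i = 1/f_obj - 1/d_o = 1/0.4 - 1/0.42 = 0.11905 cm^-1, so d_i = 8.400 cm.
m_obj = -d_i/d_o = -8.400/0.42 = -20.000.
Eyepiece angular magnification (image at near point): M_eye = 1 + D/f_e = 1 + 25/1.5 = 17.667.
Overall M = m_obj x M_eye = (-20.000)(17.667) = -353.33.
|M| = 353.33.

350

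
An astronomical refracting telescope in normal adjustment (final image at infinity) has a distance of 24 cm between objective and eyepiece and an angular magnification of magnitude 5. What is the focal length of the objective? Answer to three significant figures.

20.0 cm

In normal adjustment the tube length equals f_obj + f_eye and |M| = f_obj/f_eye.
So f_obj = 5 f_eye and 5 f_eye + f_eye = 24 cm, giving f_eye = 24/6 = 4.000 cm and f_obj = 20.000 cm.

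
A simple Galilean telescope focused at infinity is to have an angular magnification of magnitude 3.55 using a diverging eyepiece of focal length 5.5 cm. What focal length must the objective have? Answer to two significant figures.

|M| = f_obj/|f_eye|, so f_obj = |M| x |f_eye| = 3.55 x 5.5 = 19.525 cm.

20 cm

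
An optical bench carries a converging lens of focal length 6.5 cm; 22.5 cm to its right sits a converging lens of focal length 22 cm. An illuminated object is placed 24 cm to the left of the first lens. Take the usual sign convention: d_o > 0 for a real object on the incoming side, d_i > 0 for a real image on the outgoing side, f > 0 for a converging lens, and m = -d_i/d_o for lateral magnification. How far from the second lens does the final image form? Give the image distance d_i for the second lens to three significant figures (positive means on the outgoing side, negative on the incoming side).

-35.5 cm

Lens 1: 1/d_i1 = 1/f_1 - 1/d_o1 = 1/6.5 - 1/24 = 0.11218 cm^-1, so d_i1 = 8.914 cm.
Object distance for lens 2: d_o2 = 22.5 - 8.914 = 13.586 cm.
Lens 2: 1/d_i2 = 1/f_2 - 1/d_o2 = 1/22 - 1/(13.586) = -0.02815 cm^-1, so d_i2 = -35.521 cm.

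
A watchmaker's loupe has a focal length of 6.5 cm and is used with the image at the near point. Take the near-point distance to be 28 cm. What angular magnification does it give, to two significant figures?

5.3

M = 1 + D/f = 1 + 28/6.5 = 5.308.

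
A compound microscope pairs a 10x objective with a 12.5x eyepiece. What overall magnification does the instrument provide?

125

The overall magnification of a compound microscope is the product of the objective and eyepiece magnifications:
M = M_obj x M_eye = 10 x 12.5 = 125.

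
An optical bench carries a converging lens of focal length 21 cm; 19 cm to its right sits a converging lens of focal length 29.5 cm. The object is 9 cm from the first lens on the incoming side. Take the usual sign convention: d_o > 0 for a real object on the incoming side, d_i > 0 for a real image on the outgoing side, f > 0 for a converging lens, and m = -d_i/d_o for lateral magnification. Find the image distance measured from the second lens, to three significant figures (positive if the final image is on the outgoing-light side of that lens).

Lens 1: 1/d_i1 = 1/f_1 - 1/d_o1 = 1/21 - 1/9 = -0.06349 cm^-1, so d_i1 = -15.750 cm.
With d_i1 < 0 the first image is virtual and lies on the object side; the object distance for lens 2 is d_o2 = 19 - (-15.750) = 34.750 cm.
Lens 2: 1/d_i2 = 1/f_2 - 1/d_o2 = 1/29.5 - 1/(34.750) = 0.00512 cm^-1, so d_i2 = 195.262 cm.

195 cm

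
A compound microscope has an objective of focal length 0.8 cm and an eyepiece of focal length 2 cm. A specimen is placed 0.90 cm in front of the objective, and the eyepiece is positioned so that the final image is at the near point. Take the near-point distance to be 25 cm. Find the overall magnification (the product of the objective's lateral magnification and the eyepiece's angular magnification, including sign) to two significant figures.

Objective: 1/d_i = 1/f_obj - 1/d_o = 1/0.8 - 1/0.90 = 0.13889 cm^-1, so d_i = 7.200 cm.
m_obj = -d_i/d_o = -7.200/0.90 = -8.000.
Eyepiece angular magnification (image at near point): M_eye = 1 + D/f_e = 1 + 25/2 = 13.500.
Overall M = m_obj x M_eye = (-8.000)(13.500) = -108.00.

-110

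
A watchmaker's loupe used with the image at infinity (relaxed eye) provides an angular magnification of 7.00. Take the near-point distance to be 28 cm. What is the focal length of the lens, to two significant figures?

4.0 cm

For the image at infinity, M = D/f.
f = D/M = 28/7.0 = 4.000 cm.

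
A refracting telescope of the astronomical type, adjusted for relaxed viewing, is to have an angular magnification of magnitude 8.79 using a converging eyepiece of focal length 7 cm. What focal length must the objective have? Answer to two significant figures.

|M| = f_obj/|f_eye|, so f_obj = |M| x |f_eye| = 8.79 x 7 = 61.530 cm.

62 cm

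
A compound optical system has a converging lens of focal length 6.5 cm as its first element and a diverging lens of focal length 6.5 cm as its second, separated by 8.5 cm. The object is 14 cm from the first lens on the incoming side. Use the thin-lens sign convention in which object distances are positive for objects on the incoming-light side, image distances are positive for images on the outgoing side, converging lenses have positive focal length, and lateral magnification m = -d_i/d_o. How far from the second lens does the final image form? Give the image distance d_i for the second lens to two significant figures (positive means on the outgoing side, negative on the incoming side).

8.2 cm

First lens: d_i1 = 1/(1/6.5 - 1/14) = 12.133 cm.
Since 12.133 cm > 8.5 cm, the first image lies past the second lens and serves as a virtual object: d_o2 = L - d_i1 = -3.633 cm.
Second lens: d_i2 = 1/(1/(-6.5) - 1/(-3.633)) = 8.238 cm.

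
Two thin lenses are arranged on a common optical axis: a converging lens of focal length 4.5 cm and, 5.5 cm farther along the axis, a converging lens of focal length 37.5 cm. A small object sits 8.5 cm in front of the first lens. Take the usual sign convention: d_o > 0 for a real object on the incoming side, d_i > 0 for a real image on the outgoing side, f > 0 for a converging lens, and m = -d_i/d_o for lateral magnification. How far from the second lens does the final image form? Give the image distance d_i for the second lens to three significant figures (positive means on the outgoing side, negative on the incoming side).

Lens 1: 1/d_i1 = 1/f_1 - 1/d_o1 = 1/4.5 - 1/8.5 = 0.10458 cm^-1, so d_i1 = 9.563 cm.
This image would form 9.563 cm past lens 1, i.e. 4.063 cm beyond lens 2, so it is a virtual object for lens 2: d_o2 = 5.5 - 9.563 = -4.063 cm.
Lens 2: 1/d_i2 = 1/f_2 - 1/d_o2 = 1/37.5 - 1/(-4.063) = 0.27282 cm^-1, so d_i2 = 3.665 cm.

3.67 cm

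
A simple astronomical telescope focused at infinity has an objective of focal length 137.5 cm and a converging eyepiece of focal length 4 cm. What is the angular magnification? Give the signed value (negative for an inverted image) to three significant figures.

M = -f_obj/f_eye = -137.5/(4) = -34.375.

-34.4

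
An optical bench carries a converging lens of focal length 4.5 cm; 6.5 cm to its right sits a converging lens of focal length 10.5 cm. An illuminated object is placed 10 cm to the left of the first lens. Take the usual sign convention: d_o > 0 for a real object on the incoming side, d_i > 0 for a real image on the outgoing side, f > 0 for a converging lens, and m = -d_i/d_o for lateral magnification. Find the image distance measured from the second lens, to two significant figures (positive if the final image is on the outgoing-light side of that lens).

First lens: d_i1 = 1/(1/4.5 - 1/10) = 8.182 cm.
Since 8.182 cm > 6.5 cm, the first image lies past the second lens and serves as a virtual object: d_o2 = L - d_i1 = -1.682 cm.
Second lens: d_i2 = 1/(1/10.5 - 1/(-1.682)) = 1.450 cm.

1.4 cm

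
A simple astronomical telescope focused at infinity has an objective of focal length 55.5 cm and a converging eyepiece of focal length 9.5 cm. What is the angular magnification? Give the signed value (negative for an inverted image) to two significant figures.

-5.8

M = -f_obj/f_eye = -55.5/(9.5) = -5.842.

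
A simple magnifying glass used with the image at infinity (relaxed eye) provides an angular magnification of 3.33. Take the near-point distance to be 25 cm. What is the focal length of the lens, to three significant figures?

7.51 cm

For the image at infinity, M = D/f.
f = D/M = 25/3.33 = 7.508 cm.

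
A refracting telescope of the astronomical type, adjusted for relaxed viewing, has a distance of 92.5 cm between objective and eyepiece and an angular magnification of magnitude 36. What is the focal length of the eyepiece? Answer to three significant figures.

2.50 cm

In normal adjustment the tube length equals f_obj + f_eye and |M| = f_obj/f_eye.
So f_obj = 36 f_eye and 36 f_eye + f_eye = 92.5 cm, giving f_eye = 92.5/37 = 2.500 cm and f_obj = 90.000 cm.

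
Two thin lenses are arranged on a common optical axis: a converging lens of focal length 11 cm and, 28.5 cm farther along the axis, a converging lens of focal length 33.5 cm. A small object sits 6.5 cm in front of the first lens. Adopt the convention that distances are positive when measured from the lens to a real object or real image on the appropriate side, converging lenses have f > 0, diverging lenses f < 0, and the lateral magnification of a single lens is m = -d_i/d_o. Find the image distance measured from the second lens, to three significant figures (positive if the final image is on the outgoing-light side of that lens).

First lens: d_i1 = 1/(1/11 - 1/6.5) = -15.889 cm.
With d_i1 < 0 the first image is virtual and lies on the object side; the object distance for lens 2 is d_o2 = 28.5 - (-15.889) = 44.389 cm.
Second lens: d_i2 = 1/(1/33.5 - 1/(44.389)) = 136.564 cm.

137 cm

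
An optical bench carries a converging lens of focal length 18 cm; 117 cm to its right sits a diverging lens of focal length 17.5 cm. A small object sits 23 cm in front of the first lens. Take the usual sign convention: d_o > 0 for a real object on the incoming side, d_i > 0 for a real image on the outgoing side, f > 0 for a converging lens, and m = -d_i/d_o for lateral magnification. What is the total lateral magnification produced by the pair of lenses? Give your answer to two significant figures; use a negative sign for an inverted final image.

First lens: d_i1 = 1/(1/18 - 1/23) = 82.800 cm.
m_1 = -(82.800)/23 = -3.6000.
The intermediate image is 82.800 cm to the right of lens 1, so d_o2 = L - d_i1 = 117 - 82.800 = 34.200 cm.
Second lens: d_i2 = 1/(1/(-17.5) - 1/(34.200)) = -11.576 cm.
m_2 = -(-11.576)/(34.200) = 0.3385.
The system's lateral magnification is m_1 m_2 = (-3.6000)(0.3385) = -1.2186.

-1.2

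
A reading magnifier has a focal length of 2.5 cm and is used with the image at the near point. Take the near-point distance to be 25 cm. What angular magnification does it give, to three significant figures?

11.0

M = 1 + D/f = 1 + 25/2.5 = 11.000.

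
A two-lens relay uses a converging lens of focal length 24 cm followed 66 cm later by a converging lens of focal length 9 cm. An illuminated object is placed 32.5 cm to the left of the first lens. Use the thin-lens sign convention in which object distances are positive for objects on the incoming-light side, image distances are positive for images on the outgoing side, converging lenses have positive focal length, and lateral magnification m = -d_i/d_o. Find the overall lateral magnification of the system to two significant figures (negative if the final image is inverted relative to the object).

-0.73

Lens 1: 1/d_i1 = 1/f_1 - 1/d_o1 = 1/24 - 1/32.5 = 0.01090 cm^-1, so d_i1 = 91.765 cm.
m_1 = -(91.765)/32.5 = -2.8235.
This image would form 91.765 cm past lens 1, i.e. 25.765 cm beyond lens 2, so it is a virtual object for lens 2: d_o2 = 66 - 91.765 = -25.765 cm.
Lens 2: 1/d_i2 = 1/f_2 - 1/d_o2 = 1/9 - 1/(-25.765) = 0.14992 cm^-1, so d_i2 = 6.670 cm.
m_2 = -(6.670)/(-25.765) = 0.2589.
Total m = m_1 x m_2 = (-2.8235)(0.2589) = -0.7310.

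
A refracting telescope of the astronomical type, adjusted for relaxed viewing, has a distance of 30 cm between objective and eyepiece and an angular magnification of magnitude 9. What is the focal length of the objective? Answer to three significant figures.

27.0 cm

In normal adjustment the tube length equals f_obj + f_eye and |M| = f_obj/f_eye.
So f_obj = 9 f_eye and 9 f_eye + f_eye = 30 cm, giving f_eye = 30/10 = 3.000 cm and f_obj = 27.000 cm.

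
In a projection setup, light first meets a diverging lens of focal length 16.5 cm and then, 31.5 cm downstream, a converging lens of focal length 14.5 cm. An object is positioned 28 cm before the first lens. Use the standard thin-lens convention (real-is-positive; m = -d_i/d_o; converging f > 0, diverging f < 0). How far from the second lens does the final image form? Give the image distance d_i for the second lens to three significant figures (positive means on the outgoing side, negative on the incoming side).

22.2 cm

First lens: d_i1 = 1/(1/(-16.5) - 1/28) = -10.382 cm.
The intermediate image is virtual, 10.382 cm to the left of lens 1, so d_o2 = L - d_i1 = 31.5 - (-10.382) = 41.882 cm.
Second lens: d_i2 = 1/(1/14.5 - 1/(41.882)) = 22.178 cm.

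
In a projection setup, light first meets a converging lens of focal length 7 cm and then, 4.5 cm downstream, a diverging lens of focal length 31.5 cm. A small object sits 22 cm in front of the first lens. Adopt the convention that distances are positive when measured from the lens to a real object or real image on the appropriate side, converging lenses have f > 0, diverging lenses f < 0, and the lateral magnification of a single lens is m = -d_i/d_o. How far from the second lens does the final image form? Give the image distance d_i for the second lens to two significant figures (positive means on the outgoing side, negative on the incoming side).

7.1 cm

Applying the thin-lens equation to the first lens, 1/7 = 1/22 + 1/d_i1, which gives d_i1 = 10.267 cm.
Since 10.267 cm > 4.5 cm, the first image lies past the second lens and serves as a virtual object: d_o2 = L - d_i1 = -5.767 cm.
Applying the thin-lens equation again with f_2 = -31.5 cm and d_o2 = -5.767 cm gives d_i2 = 7.059 cm.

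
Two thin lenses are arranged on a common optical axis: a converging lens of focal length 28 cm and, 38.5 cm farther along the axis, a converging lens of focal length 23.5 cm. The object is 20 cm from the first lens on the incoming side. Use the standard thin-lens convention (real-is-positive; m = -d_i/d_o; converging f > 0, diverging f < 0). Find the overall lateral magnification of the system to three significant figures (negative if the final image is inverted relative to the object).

-0.968

First lens: d_i1 = 1/(1/28 - 1/20) = -70.000 cm.
m_1 = -(-70.000)/20 = 3.5000.
With d_i1 < 0 the first image is virtual and lies on the object side; the object distance for lens 2 is d_o2 = 38.5 - (-70.000) = 108.500 cm.
Second lens: d_i2 = 1/(1/23.5 - 1/(108.500)) = 29.997 cm.
m_2 = -(29.997)/(108.500) = -0.2765.
The system's lateral magnification is m_1 m_2 = (3.5000)(-0.2765) = -0.9676.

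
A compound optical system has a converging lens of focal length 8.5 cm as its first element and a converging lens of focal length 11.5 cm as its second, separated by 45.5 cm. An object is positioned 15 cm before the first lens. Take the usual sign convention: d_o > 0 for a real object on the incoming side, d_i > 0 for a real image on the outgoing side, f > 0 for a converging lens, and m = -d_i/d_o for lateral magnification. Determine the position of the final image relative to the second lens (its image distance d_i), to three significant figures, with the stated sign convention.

20.7 cm

First lens: d_i1 = 1/(1/8.5 - 1/15) = 19.615 cm.
Object distance for lens 2: d_o2 = 45.5 - 19.615 = 25.885 cm.
Second lens: d_i2 = 1/(1/11.5 - 1/(25.885)) = 20.694 cm.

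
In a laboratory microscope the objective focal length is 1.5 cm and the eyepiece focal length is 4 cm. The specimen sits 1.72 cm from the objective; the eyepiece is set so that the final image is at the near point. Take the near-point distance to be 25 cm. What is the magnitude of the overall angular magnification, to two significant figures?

Objective: 1/d_i = 1/f_obj - 1/d_o = 1/1.5 - 1/1.72 = 0.08527 cm^-1, so d_i = 11.727 cm.
m_obj = -d_i/d_o = -11.727/1.72 = -6.818.
Eyepiece angular magnification (image at near point): M_eye = 1 + D/f_e = 1 + 25/4 = 7.250.
Overall M = m_obj x M_eye = (-6.818)(7.250) = -49.43.
|M| = 49.43.

49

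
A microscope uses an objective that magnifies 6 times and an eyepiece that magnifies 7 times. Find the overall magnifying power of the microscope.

The overall magnification of a compound microscope is the product of the objective and eyepiece magnifications:
M = M_obj x M_eye = 6 x 7 = 42.

42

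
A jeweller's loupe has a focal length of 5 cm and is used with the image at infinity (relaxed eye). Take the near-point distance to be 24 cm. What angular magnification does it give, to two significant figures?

M = D/f = 24/5 = 4.800.

4.8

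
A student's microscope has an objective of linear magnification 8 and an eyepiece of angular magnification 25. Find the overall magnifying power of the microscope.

200

The overall magnification of a compound microscope is the product of the objective and eyepiece magnifications:
M = M_obj x M_eye = 8 x 25 = 200.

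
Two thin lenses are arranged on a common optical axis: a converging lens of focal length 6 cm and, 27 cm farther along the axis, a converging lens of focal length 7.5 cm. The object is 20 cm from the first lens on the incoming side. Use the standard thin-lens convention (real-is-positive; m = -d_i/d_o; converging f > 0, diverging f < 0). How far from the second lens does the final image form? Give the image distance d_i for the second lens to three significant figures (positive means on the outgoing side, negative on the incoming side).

Applying the thin-lens equation to the first lens, 1/6 = 1/20 + 1/d_i1, which gives d_i1 = 8.571 cm.
Object distance for lens 2: d_o2 = 27 - 8.571 = 18.429 cm.
Applying the thin-lens equation again with f_2 = 7.5 cm and d_o2 = 18.429 cm gives d_i2 = 12.647 cm.

12.6 cm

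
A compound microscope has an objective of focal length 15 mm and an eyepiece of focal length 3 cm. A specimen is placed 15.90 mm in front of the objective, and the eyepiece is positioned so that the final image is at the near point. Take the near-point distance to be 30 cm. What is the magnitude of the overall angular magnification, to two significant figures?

180

Convert to cm: f_obj = 15 mm = 1.5 cm; d_o = 15.90 mm = 1.59 cm.
Objective: 1/d_i = 1/f_obj - 1/d_o = 1/1.5 - 1/1.59 = 0.03774 cm^-1, so d_i = 26.500 cm.
m_obj = -d_i/d_o = -26.500/1.59 = -16.667.
Eyepiece angular magnification (image at near point): M_eye = 1 + D/f_e = 1 + 30/3 = 11.000.
Overall M = m_obj x M_eye = (-16.667)(11.000) = -183.33.
|M| = 183.33.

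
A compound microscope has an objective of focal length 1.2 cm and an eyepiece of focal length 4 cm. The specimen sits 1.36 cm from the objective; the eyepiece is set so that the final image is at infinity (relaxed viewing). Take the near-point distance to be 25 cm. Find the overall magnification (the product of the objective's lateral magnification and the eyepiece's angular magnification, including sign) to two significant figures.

Objective: 1/d_i = 1/f_obj - 1/d_o = 1/1.2 - 1/1.36 = 0.09804 cm^-1, so d_i = 10.200 cm.
m_obj = -d_i/d_o = -10.200/1.36 = -7.500.
Eyepiece angular magnification (image at infinity): M_eye = D/f_e = 25/4 = 6.250.
Overall M = m_obj x M_eye = (-7.500)(6.250) = -46.87.

-47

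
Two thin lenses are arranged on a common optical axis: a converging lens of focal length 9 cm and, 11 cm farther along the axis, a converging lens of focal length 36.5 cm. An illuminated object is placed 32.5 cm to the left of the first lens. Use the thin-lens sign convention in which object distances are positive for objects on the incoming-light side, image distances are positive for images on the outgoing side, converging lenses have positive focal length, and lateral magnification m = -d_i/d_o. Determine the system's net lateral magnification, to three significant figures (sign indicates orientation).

-0.368

Applying the thin-lens equation to the first lens, 1/9 = 1/32.5 + 1/d_i1, which gives d_i1 = 12.447 cm.
Its lateral magnification is m_1 = -d_i1/d_o1 = -(12.447)/32.5 = -0.3830.
Since 12.447 cm > 11 cm, the first image lies past the second lens and serves as a virtual object: d_o2 = L - d_i1 = -1.447 cm.
Applying the thin-lens equation again with f_2 = 36.5 cm and d_o2 = -1.447 cm gives d_i2 = 1.392 cm.
m_2 = -(1.392)/(-1.447) = 0.9619.
Overall magnification: m = m_1 m_2 = -0.3684.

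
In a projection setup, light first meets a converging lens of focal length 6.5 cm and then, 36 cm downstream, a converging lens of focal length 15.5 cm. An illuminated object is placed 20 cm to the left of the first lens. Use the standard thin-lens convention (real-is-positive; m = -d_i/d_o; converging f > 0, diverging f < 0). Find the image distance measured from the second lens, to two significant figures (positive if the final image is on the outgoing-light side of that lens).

38 cm

First lens: d_i1 = 1/(1/6.5 - 1/20) = 9.630 cm.
The intermediate image is 9.630 cm to the right of lens 1, so d_o2 = L - d_i1 = 36 - 9.630 = 26.370 cm.
Second lens: d_i2 = 1/(1/15.5 - 1/(26.370)) = 37.601 cm.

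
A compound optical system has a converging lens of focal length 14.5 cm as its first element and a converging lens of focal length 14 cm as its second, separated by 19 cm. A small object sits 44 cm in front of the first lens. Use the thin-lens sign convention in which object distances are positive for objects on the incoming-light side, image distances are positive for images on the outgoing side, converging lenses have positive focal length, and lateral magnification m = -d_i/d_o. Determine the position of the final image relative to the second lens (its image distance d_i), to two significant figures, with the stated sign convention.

First lens: d_i1 = 1/(1/14.5 - 1/44) = 21.627 cm.
This image would form 21.627 cm past lens 1, i.e. 2.627 cm beyond lens 2, so it is a virtual object for lens 2: d_o2 = 19 - 21.627 = -2.627 cm.
Second lens: d_i2 = 1/(1/14 - 1/(-2.627)) = 2.212 cm.

2.2 cm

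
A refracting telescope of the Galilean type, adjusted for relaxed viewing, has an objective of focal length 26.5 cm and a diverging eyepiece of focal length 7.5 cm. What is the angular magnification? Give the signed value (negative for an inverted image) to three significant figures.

3.53

M = -f_obj/f_eye = -26.5/(-7.5) = 3.533.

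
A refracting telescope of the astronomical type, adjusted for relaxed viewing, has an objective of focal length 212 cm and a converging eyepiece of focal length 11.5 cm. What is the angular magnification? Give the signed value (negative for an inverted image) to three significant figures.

-18.4

M = -f_obj/f_eye = -212/(11.5) = -18.435.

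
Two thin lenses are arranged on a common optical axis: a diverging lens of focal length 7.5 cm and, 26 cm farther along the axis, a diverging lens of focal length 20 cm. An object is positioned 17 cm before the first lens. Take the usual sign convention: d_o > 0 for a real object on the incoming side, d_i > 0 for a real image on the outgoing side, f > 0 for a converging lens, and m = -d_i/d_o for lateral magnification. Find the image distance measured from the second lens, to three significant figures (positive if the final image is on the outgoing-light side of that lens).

Lens 1: 1/d_i1 = 1/f_1 - 1/d_o1 = 1/(-7.5) - 1/17 = -0.19216 cm^-1, so d_i1 = -5.204 cm.
With d_i1 < 0 the first image is virtual and lies on the object side; the object distance for lens 2 is d_o2 = 26 - (-5.204) = 31.204 cm.
Lens 2: 1/d_i2 = 1/f_2 - 1/d_o2 = 1/(-20) - 1/(31.204) = -0.08205 cm^-1, so d_i2 = -12.188 cm.

-12.2 cm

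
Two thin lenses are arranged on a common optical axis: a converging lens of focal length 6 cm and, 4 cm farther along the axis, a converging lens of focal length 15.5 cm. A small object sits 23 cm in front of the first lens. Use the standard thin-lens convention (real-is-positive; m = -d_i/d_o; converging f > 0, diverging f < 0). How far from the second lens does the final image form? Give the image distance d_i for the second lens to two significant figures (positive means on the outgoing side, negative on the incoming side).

3.3 cm

Lens 1: 1/d_i1 = 1/f_1 - 1/d_o1 = 1/6 - 1/23 = 0.12319 cm^-1, so d_i1 = 8.118 cm.
Since 8.118 cm > 4 cm, the first image lies past the second lens and serves as a virtual object: d_o2 = L - d_i1 = -4.118 cm.
Lens 2: 1/d_i2 = 1/f_2 - 1/d_o2 = 1/15.5 - 1/(-4.118) = 0.30737 cm^-1, so d_i2 = 3.253 cm.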